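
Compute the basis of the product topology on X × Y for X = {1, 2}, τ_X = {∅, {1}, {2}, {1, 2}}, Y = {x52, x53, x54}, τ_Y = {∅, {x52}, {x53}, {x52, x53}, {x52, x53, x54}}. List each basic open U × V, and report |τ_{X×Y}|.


Basis B = {∅ × ∅, {1} × {x52}, {1} × {x53}, {2} × {x52}, {2} × {x53}, {1} × {x52, x53}, {1, 2} × {x52}, {1, 2} × {x53}, {2} × {x52, x53}, {1} × {x52, x53, x54}, {2} × {x52, x53, x54}, {1, 2} × {x52, x53}, {1, 2} × {x52, x53, x54}}; |τ_{X×Y}| = 25.

Enumerate products U × V with U ∈ τ_X, V ∈ τ_Y (deduplicated):
  ∅ × ∅ = {} (∅)
  {1} × {x52} = {(1,x52)}
  {1} × {x53} = {(1,x53)}
  {2} × {x52} = {(2,x52)}
  {2} × {x53} = {(2,x53)}
  {1} × {x52, x53} = {(1,x52), (1,x53)}
  {1, 2} × {x52} = {(1,x52), (2,x52)}
  {1, 2} × {x53} = {(1,x53), (2,x53)}
  {2} × {x52, x53} = {(2,x52), (2,x53)}
  {1} × {x52, x53, x54} = {(1,x52), (1,x53), (1,x54)}
  {2} × {x52, x53, x54} = {(2,x52), (2,x53), (2,x54)}
  {1, 2} × {x52, x53} = {(1,x52), (1,x53), (2,x52), (2,x53)}
  {1, 2} × {x52, x53, x54} = {(1,x52), (1,x53), (1,x54), (2,x52), (2,x53), (2,x54)}
These 13 distinct sets form the basis B.
Close under arbitrary unions to get τ_{X×Y}; counting gives |τ_{X×Y}| = 25.


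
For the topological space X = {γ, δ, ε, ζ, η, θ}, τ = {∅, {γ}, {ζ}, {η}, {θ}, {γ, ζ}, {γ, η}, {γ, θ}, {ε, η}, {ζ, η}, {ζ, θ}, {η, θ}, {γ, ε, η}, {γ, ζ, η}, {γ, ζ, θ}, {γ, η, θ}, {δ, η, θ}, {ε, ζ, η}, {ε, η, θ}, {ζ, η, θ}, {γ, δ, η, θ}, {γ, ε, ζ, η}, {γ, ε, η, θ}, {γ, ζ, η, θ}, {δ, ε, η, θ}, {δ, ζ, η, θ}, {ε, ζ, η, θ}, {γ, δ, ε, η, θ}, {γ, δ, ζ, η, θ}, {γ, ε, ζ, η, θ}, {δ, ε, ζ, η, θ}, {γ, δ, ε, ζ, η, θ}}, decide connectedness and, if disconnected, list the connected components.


(X, τ) is disconnected; components = [{γ}, {ζ}, {δ, ε, η, θ}].

Find clopen sets (U ∈ τ with X ∖ U ∈ τ):
  U = ∅, X ∖ U = {γ, δ, ε, ζ, η, θ} — both open, so U is clopen.
  U = {γ}, X ∖ U = {δ, ε, ζ, η, θ} — both open, so U is clopen.
  U = {ζ}, X ∖ U = {γ, δ, ε, η, θ} — both open, so U is clopen.
  U = {γ, ζ}, X ∖ U = {δ, ε, η, θ} — both open, so U is clopen.
  U = {δ, ε, η, θ}, X ∖ U = {γ, ζ} — both open, so U is clopen.
  U = {γ, δ, ε, η, θ}, X ∖ U = {ζ} — both open, so U is clopen.
  U = {δ, ε, ζ, η, θ}, X ∖ U = {γ} — both open, so U is clopen.
  U = {γ, δ, ε, ζ, η, θ}, X ∖ U = ∅ — both open, so U is clopen.
Nontrivial clopen(s) exist: e.g. {γ, ζ}. So (X, τ) is disconnected.
Compute connected components by grouping points that agree on all clopens:
  component: {γ}
  component: {ζ}
  component: {δ, ε, η, θ}


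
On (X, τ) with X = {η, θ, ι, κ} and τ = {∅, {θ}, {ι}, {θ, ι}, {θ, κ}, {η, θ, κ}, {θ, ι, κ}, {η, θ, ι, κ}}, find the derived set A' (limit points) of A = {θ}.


A' = {η, κ}

For each x ∈ X, list the open sets U ∈ τ with x ∈ U, then check whether U ∩ (A ∖ {x}) ≠ ∅ for every such U.
  x = η: opens ∋ x are {η, θ, κ}, {η, θ, ι, κ}; each meets A ∖ {η}, so x IS a limit point.
  x = θ: open {θ} ∋ x has {θ} ∩ (A ∖ {θ}) = ∅, so x is NOT a limit point.
  x = ι: open {ι} ∋ x has {ι} ∩ (A ∖ {ι}) = ∅, so x is NOT a limit point.
  x = κ: opens ∋ x are {θ, κ}, {η, θ, κ}, {θ, ι, κ}, {η, θ, ι, κ}; each meets A ∖ {κ}, so x IS a limit point.
Collecting: A' = {η, κ}.


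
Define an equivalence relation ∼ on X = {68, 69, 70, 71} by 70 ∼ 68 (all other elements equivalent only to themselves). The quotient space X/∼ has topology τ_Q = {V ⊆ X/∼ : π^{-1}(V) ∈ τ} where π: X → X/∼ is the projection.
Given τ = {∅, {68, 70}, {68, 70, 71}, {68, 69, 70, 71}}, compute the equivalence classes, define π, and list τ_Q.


X/∼ = {[68=70], [69], [71]}; |τ_Q| = 4.

Equivalence classes: [68=70], [69], [71].
Quotient map π: X → X/∼ sends 68 ↦ [68=70], 69 ↦ [69], 70 ↦ [68=70], 71 ↦ [71].
For each subset V ⊆ X/∼, compute π^{-1}(V) ⊆ X and check whether π^{-1}(V) ∈ τ. V is open in τ_Q iff π^{-1}(V) ∈ τ.
  V = {}: π^{-1}(V) = ∅ ∈ τ ✓.
  V = {[68=70]}: π^{-1}(V) = {68, 70} ∈ τ ✓.
  V = {[69]}: π^{-1}(V) = {69} ∉ τ ✗.
  V = {[68=70], [69]}: π^{-1}(V) = {68, 69, 70} ∉ τ ✗.
  V = {[71]}: π^{-1}(V) = {71} ∉ τ ✗.
  V = {[68=70], [71]}: π^{-1}(V) = {68, 70, 71} ∈ τ ✓.
  V = {[69], [71]}: π^{-1}(V) = {69, 71} ∉ τ ✗.
  V = {[68=70], [69], [71]}: π^{-1}(V) = {68, 69, 70, 71} ∈ τ ✓.
Open sets in the quotient: τ_Q = {{}, {[68=70]}, {[68=70], [71]}, {[68=70], [69], [71]}} (4 elements).


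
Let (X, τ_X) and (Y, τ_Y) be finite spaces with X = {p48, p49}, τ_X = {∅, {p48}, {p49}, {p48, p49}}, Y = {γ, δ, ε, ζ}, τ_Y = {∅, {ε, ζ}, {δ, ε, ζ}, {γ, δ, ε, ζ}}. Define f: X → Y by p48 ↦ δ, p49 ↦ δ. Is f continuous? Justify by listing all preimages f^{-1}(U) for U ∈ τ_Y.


f IS continuous.

Compute f^{-1}(U) for each U ∈ τ_Y:
  U = ∅: f^{-1}(U) = ∅ ∈ τ_X ✓.
  U = {ε, ζ}: f^{-1}(U) = ∅ ∈ τ_X ✓.
  U = {δ, ε, ζ}: f^{-1}(U) = {p48, p49} ∈ τ_X ✓.
  U = {γ, δ, ε, ζ}: f^{-1}(U) = {p48, p49} ∈ τ_X ✓.
Every preimage lies in τ_X, so f IS continuous.


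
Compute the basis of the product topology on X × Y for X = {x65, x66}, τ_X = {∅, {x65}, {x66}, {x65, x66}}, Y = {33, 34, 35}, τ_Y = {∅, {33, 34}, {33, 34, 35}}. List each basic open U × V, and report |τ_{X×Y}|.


Basis B = {∅ × ∅, {x65} × {33, 34}, {x66} × {33, 34}, {x65} × {33, 34, 35}, {x66} × {33, 34, 35}, {x65, x66} × {33, 34}, {x65, x66} × {33, 34, 35}}; |τ_{X×Y}| = 9.

Enumerate products U × V with U ∈ τ_X, V ∈ τ_Y (deduplicated):
  ∅ × ∅ = {} (∅)
  {x65} × {33, 34} = {(x65,33), (x65,34)}
  {x66} × {33, 34} = {(x66,33), (x66,34)}
  {x65} × {33, 34, 35} = {(x65,33), (x65,34), (x65,35)}
  {x66} × {33, 34, 35} = {(x66,33), (x66,34), (x66,35)}
  {x65, x66} × {33, 34} = {(x65,33), (x65,34), (x66,33), (x66,34)}
  {x65, x66} × {33, 34, 35} = {(x65,33), (x65,34), (x65,35), (x66,33), (x66,34), (x66,35)}
These 7 distinct sets form the basis B.
Close under arbitrary unions to get τ_{X×Y}; counting gives |τ_{X×Y}| = 9.


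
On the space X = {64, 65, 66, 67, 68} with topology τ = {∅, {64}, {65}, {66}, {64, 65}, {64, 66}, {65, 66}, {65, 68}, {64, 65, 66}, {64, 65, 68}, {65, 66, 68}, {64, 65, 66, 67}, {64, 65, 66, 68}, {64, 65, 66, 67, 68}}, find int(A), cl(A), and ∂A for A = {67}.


int(A) = ∅, cl(A) = {67}, ∂A = {67}.

Closed sets in (X, τ) are complements of opens:
  closed(X, τ) = {∅, {67}, {68}, {64, 67}, {66, 67}, {67, 68}, {64, 66, 67}, {64, 67, 68}, {65, 67, 68}, {66, 67, 68}, {64, 65, 67, 68}, {64, 66, 67, 68}, {65, 66, 67, 68}, {64, 65, 66, 67, 68}}.
int(A) = ⋃ {U ∈ τ : U ⊆ A}. Opens contained in A: ∅.
Taking the union of these: int(A) = ∅.
cl(A) = ⋂ {C closed : A ⊆ C}. Closed sets containing A: {67}, {64, 67}, {66, 67}, {67, 68}, {64, 66, 67}, {64, 67, 68}, {65, 67, 68}, {66, 67, 68}, {64, 65, 67, 68}, {64, 66, 67, 68}, {65, 66, 67, 68}, {64, 65, 66, 67, 68}.
Intersecting these: cl(A) = {67}.
∂A = cl(A) ∖ int(A) = {67} ∖ ∅ = {67}.


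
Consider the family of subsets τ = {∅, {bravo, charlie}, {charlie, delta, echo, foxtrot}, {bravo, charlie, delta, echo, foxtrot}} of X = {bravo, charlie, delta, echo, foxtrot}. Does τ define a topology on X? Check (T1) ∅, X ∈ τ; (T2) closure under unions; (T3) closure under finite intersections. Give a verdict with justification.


τ is NOT a topology on X.

Axiom (T1): ∅ ∈ τ? Yes; X ∈ τ? Yes.
Axiom (T2/T3): check pairwise unions and intersections of members of τ.
Counterexample for (T3): {bravo, charlie} ∩ {charlie, delta, echo, foxtrot} = {charlie} ∉ τ. Therefore τ is NOT a topology.


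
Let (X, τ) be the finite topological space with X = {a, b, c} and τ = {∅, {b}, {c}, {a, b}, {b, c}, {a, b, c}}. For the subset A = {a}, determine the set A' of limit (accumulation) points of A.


A' = ∅

For each x ∈ X, list the open sets U ∈ τ with x ∈ U, then check whether U ∩ (A ∖ {x}) ≠ ∅ for every such U.
  x = a: open {a, b} ∋ x has {a, b} ∩ (A ∖ {a}) = ∅, so x is NOT a limit point.
  x = b: open {b} ∋ x has {b} ∩ (A ∖ {b}) = ∅, so x is NOT a limit point.
  x = c: open {c} ∋ x has {c} ∩ (A ∖ {c}) = ∅, so x is NOT a limit point.
Collecting: A' = ∅.


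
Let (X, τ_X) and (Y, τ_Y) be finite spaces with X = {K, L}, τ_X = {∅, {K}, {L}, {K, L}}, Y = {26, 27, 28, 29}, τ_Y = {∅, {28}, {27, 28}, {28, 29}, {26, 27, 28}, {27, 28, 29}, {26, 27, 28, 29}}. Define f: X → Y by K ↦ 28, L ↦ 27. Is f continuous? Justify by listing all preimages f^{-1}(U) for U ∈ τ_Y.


f IS continuous.

Compute f^{-1}(U) for each U ∈ τ_Y:
  U = ∅: f^{-1}(U) = ∅ ∈ τ_X ✓.
  U = {28}: f^{-1}(U) = {K} ∈ τ_X ✓.
  U = {27, 28}: f^{-1}(U) = {K, L} ∈ τ_X ✓.
  U = {28, 29}: f^{-1}(U) = {K} ∈ τ_X ✓.
  U = {26, 27, 28}: f^{-1}(U) = {K, L} ∈ τ_X ✓.
  U = {27, 28, 29}: f^{-1}(U) = {K, L} ∈ τ_X ✓.
  U = {26, 27, 28, 29}: f^{-1}(U) = {K, L} ∈ τ_X ✓.
Every preimage lies in τ_X, so f IS continuous.


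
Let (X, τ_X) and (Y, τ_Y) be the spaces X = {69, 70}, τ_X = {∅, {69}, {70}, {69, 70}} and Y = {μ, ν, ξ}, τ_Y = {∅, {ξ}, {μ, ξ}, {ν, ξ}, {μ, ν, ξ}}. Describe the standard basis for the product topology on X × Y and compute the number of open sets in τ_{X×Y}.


Basis B = {∅ × ∅, {69} × {ξ}, {70} × {ξ}, {69} × {μ, ξ}, {69} × {ν, ξ}, {69, 70} × {ξ}, {70} × {μ, ξ}, {70} × {ν, ξ}, {69} × {μ, ν, ξ}, {70} × {μ, ν, ξ}, {69, 70} × {μ, ξ}, {69, 70} × {ν, ξ}, {69, 70} × {μ, ν, ξ}}; |τ_{X×Y}| = 25.

Enumerate products U × V with U ∈ τ_X, V ∈ τ_Y (deduplicated):
  ∅ × ∅ = {} (∅)
  {69} × {ξ} = {(69,ξ)}
  {70} × {ξ} = {(70,ξ)}
  {69} × {μ, ξ} = {(69,μ), (69,ξ)}
  {69} × {ν, ξ} = {(69,ν), (69,ξ)}
  {69, 70} × {ξ} = {(69,ξ), (70,ξ)}
  {70} × {μ, ξ} = {(70,μ), (70,ξ)}
  {70} × {ν, ξ} = {(70,ν), (70,ξ)}
  {69} × {μ, ν, ξ} = {(69,μ), (69,ν), (69,ξ)}
  {70} × {μ, ν, ξ} = {(70,μ), (70,ν), (70,ξ)}
  {69, 70} × {μ, ξ} = {(69,μ), (69,ξ), (70,μ), (70,ξ)}
  {69, 70} × {ν, ξ} = {(69,ν), (69,ξ), (70,ν), (70,ξ)}
  {69, 70} × {μ, ν, ξ} = {(69,μ), (69,ν), (69,ξ), (70,μ), (70,ν), (70,ξ)}
These 13 distinct sets form the basis B.
Close under arbitrary unions to get τ_{X×Y}; counting gives |τ_{X×Y}| = 25.


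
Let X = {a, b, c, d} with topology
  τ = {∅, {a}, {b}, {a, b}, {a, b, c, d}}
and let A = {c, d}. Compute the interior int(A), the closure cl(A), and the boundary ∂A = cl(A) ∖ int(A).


int(A) = ∅, cl(A) = {c, d}, ∂A = {c, d}.

Closed sets in (X, τ) are complements of opens:
  closed(X, τ) = {∅, {c, d}, {a, c, d}, {b, c, d}, {a, b, c, d}}.
int(A) = ⋃ {U ∈ τ : U ⊆ A}. Opens contained in A: ∅.
Taking the union of these: int(A) = ∅.
cl(A) = ⋂ {C closed : A ⊆ C}. Closed sets containing A: {c, d}, {a, c, d}, {b, c, d}, {a, b, c, d}.
Intersecting these: cl(A) = {c, d}.
∂A = cl(A) ∖ int(A) = {c, d} ∖ ∅ = {c, d}.


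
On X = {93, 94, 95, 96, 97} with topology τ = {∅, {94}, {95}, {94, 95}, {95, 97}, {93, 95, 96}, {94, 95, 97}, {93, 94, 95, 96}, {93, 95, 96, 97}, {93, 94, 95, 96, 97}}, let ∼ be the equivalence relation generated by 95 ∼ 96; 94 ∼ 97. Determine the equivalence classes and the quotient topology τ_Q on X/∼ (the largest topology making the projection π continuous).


X/∼ = {[93], [94=97], [95=96]}; |τ_Q| = 3.

Equivalence classes: [93], [94=97], [95=96].
Quotient map π: X → X/∼ sends 93 ↦ [93], 94 ↦ [94=97], 95 ↦ [95=96], 96 ↦ [95=96], 97 ↦ [94=97].
For each subset V ⊆ X/∼, compute π^{-1}(V) ⊆ X and check whether π^{-1}(V) ∈ τ. V is open in τ_Q iff π^{-1}(V) ∈ τ.
  V = {}: π^{-1}(V) = ∅ ∈ τ ✓.
  V = {[93]}: π^{-1}(V) = {93} ∉ τ ✗.
  V = {[94=97]}: π^{-1}(V) = {94, 97} ∉ τ ✗.
  V = {[93], [94=97]}: π^{-1}(V) = {93, 94, 97} ∉ τ ✗.
  V = {[95=96]}: π^{-1}(V) = {95, 96} ∉ τ ✗.
  V = {[93], [95=96]}: π^{-1}(V) = {93, 95, 96} ∈ τ ✓.
  V = {[94=97], [95=96]}: π^{-1}(V) = {94, 95, 96, 97} ∉ τ ✗.
  V = {[93], [94=97], [95=96]}: π^{-1}(V) = {93, 94, 95, 96, 97} ∈ τ ✓.
Open sets in the quotient: τ_Q = {{}, {[93], [95=96]}, {[93], [94=97], [95=96]}} (3 elements).


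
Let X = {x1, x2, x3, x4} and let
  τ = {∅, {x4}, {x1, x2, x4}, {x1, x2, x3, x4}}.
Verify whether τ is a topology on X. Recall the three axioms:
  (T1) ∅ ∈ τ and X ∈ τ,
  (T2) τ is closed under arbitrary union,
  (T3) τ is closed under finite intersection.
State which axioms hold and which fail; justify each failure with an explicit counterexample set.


τ IS a topology on X.

Axiom (T1): ∅ ∈ τ? Yes; X ∈ τ? Yes.
Axiom (T2/T3): check pairwise unions and intersections of members of τ.
All pairwise intersections and unions checked — each lies in τ. Therefore τ satisfies (T1), (T2), (T3): it IS a topology on X.


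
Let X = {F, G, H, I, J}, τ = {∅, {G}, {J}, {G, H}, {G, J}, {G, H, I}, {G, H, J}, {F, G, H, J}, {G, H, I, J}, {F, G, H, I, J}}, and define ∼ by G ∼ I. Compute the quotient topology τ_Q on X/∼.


X/∼ = {[F], [G=I], [H], [J]}; |τ_Q| = 5.

Equivalence classes: [F], [G=I], [H], [J].
Quotient map π: X → X/∼ sends F ↦ [F], G ↦ [G=I], H ↦ [H], I ↦ [G=I], J ↦ [J].
For each subset V ⊆ X/∼, compute π^{-1}(V) ⊆ X and check whether π^{-1}(V) ∈ τ. V is open in τ_Q iff π^{-1}(V) ∈ τ.
  V = {}: π^{-1}(V) = ∅ ∈ τ ✓.
  V = {[F]}: π^{-1}(V) = {F} ∉ τ ✗.
  V = {[G=I]}: π^{-1}(V) = {G, I} ∉ τ ✗.
  V = {[F], [G=I]}: π^{-1}(V) = {F, G, I} ∉ τ ✗.
  V = {[H]}: π^{-1}(V) = {H} ∉ τ ✗.
  V = {[F], [H]}: π^{-1}(V) = {F, H} ∉ τ ✗.
  V = {[G=I], [H]}: π^{-1}(V) = {G, H, I} ∈ τ ✓.
  V = {[F], [G=I], [H]}: π^{-1}(V) = {F, G, H, I} ∉ τ ✗.
  V = {[J]}: π^{-1}(V) = {J} ∈ τ ✓.
  V = {[F], [J]}: π^{-1}(V) = {F, J} ∉ τ ✗.
  V = {[G=I], [J]}: π^{-1}(V) = {G, I, J} ∉ τ ✗.
  V = {[F], [G=I], [J]}: π^{-1}(V) = {F, G, I, J} ∉ τ ✗.
  V = {[H], [J]}: π^{-1}(V) = {H, J} ∉ τ ✗.
  V = {[F], [H], [J]}: π^{-1}(V) = {F, H, J} ∉ τ ✗.
  V = {[G=I], [H], [J]}: π^{-1}(V) = {G, H, I, J} ∈ τ ✓.
  V = {[F], [G=I], [H], [J]}: π^{-1}(V) = {F, G, H, I, J} ∈ τ ✓.
Open sets in the quotient: τ_Q = {{}, {[G=I], [H]}, {[J]}, {[G=I], [H], [J]}, {[F], [G=I], [H], [J]}} (5 elements).


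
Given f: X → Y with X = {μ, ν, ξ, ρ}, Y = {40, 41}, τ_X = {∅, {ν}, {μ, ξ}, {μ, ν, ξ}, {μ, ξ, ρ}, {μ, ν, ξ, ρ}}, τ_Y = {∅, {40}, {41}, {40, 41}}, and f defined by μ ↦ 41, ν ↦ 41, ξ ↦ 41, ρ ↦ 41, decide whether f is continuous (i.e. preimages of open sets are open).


f IS continuous.

Compute f^{-1}(U) for each U ∈ τ_Y:
  U = ∅: f^{-1}(U) = ∅ ∈ τ_X ✓.
  U = {40}: f^{-1}(U) = ∅ ∈ τ_X ✓.
  U = {41}: f^{-1}(U) = {μ, ν, ξ, ρ} ∈ τ_X ✓.
  U = {40, 41}: f^{-1}(U) = {μ, ν, ξ, ρ} ∈ τ_X ✓.
Every preimage lies in τ_X, so f IS continuous.


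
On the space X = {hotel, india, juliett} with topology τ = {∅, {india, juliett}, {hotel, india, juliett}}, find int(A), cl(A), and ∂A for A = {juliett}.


int(A) = ∅, cl(A) = {hotel, india, juliett}, ∂A = {hotel, india, juliett}.

Closed sets in (X, τ) are complements of opens:
  closed(X, τ) = {∅, {hotel}, {hotel, india, juliett}}.
int(A) = ⋃ {U ∈ τ : U ⊆ A}. Opens contained in A: ∅.
Taking the union of these: int(A) = ∅.
cl(A) = ⋂ {C closed : A ⊆ C}. Closed sets containing A: {hotel, india, juliett}.
Intersecting these: cl(A) = {hotel, india, juliett}.
∂A = cl(A) ∖ int(A) = {hotel, india, juliett} ∖ ∅ = {hotel, india, juliett}.


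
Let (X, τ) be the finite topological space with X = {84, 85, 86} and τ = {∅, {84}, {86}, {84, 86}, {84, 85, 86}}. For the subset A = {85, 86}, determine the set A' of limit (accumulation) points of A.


A' = {85}

For each x ∈ X, list the open sets U ∈ τ with x ∈ U, then check whether U ∩ (A ∖ {x}) ≠ ∅ for every such U.
  x = 84: open {84} ∋ x has {84} ∩ (A ∖ {84}) = ∅, so x is NOT a limit point.
  x = 85: opens ∋ x are {84, 85, 86}; each meets A ∖ {85}, so x IS a limit point.
  x = 86: open {86} ∋ x has {86} ∩ (A ∖ {86}) = ∅, so x is NOT a limit point.
Collecting: A' = {85}.


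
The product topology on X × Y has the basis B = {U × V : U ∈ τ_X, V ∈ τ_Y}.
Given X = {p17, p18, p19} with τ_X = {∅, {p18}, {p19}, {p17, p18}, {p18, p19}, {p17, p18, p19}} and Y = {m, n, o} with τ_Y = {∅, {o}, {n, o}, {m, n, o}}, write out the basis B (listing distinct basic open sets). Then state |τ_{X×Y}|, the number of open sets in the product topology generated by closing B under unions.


Basis B = {∅ × ∅, {p18} × {o}, {p19} × {o}, {p17, p18} × {o}, {p18} × {n, o}, {p18, p19} × {o}, {p19} × {n, o}, {p17, p18, p19} × {o}, {p18} × {m, n, o}, {p19} × {m, n, o}, {p17, p18} × {n, o}, {p18, p19} × {n, o}, {p17, p18} × {m, n, o}, {p17, p18, p19} × {n, o}, {p18, p19} × {m, n, o}, {p17, p18, p19} × {m, n, o}}; |τ_{X×Y}| = 40.

Enumerate products U × V with U ∈ τ_X, V ∈ τ_Y (deduplicated):
  ∅ × ∅ = {} (∅)
  {p18} × {o} = {(p18,o)}
  {p19} × {o} = {(p19,o)}
  {p17, p18} × {o} = {(p17,o), (p18,o)}
  {p18} × {n, o} = {(p18,n), (p18,o)}
  {p18, p19} × {o} = {(p18,o), (p19,o)}
  {p19} × {n, o} = {(p19,n), (p19,o)}
  {p17, p18, p19} × {o} = {(p17,o), (p18,o), (p19,o)}
  {p18} × {m, n, o} = {(p18,m), (p18,n), (p18,o)}
  {p19} × {m, n, o} = {(p19,m), (p19,n), (p19,o)}
  {p17, p18} × {n, o} = {(p17,n), (p17,o), (p18,n), (p18,o)}
  {p18, p19} × {n, o} = {(p18,n), (p18,o), (p19,n), (p19,o)}
  {p17, p18} × {m, n, o} = {(p17,m), (p17,n), (p17,o), (p18,m), (p18,n), (p18,o)}
  {p17, p18, p19} × {n, o} = {(p17,n), (p17,o), (p18,n), (p18,o), (p19,n), (p19,o)}
  {p18, p19} × {m, n, o} = {(p18,m), (p18,n), (p18,o), (p19,m), (p19,n), (p19,o)}
  {p17, p18, p19} × {m, n, o} = {(p17,m), (p17,n), (p17,o), (p18,m), (p18,n), (p18,o), (p19,m), (p19,n), (p19,o)}
These 16 distinct sets form the basis B.
Close under arbitrary unions to get τ_{X×Y}; counting gives |τ_{X×Y}| = 40.


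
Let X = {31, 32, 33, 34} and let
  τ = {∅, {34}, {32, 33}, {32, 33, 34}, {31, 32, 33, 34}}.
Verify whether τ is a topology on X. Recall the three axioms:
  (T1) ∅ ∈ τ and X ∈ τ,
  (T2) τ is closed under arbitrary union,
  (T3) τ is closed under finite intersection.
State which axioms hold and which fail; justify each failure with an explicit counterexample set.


τ IS a topology on X.

Axiom (T1): ∅ ∈ τ? Yes; X ∈ τ? Yes.
Axiom (T2/T3): check pairwise unions and intersections of members of τ.
All pairwise intersections and unions checked — each lies in τ. Therefore τ satisfies (T1), (T2), (T3): it IS a topology on X.


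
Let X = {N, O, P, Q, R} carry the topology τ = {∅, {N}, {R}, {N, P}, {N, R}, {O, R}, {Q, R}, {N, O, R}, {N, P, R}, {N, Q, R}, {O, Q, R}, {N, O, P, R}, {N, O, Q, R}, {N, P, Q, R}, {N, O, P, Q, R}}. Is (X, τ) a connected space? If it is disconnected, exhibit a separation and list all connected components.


(X, τ) is disconnected; components = [{N, P}, {O, Q, R}].

Find clopen sets (U ∈ τ with X ∖ U ∈ τ):
  U = ∅, X ∖ U = {N, O, P, Q, R} — both open, so U is clopen.
  U = {N, P}, X ∖ U = {O, Q, R} — both open, so U is clopen.
  U = {O, Q, R}, X ∖ U = {N, P} — both open, so U is clopen.
  U = {N, O, P, Q, R}, X ∖ U = ∅ — both open, so U is clopen.
Nontrivial clopen(s) exist: e.g. {O, Q, R}. So (X, τ) is disconnected.
Compute connected components by grouping points that agree on all clopens:
  component: {N, P}
  component: {O, Q, R}


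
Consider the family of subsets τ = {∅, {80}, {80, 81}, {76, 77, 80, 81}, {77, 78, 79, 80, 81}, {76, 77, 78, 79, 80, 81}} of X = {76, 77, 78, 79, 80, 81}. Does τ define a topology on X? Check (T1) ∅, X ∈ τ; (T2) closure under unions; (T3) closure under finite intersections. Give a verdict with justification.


τ is NOT a topology on X.

Axiom (T1): ∅ ∈ τ? Yes; X ∈ τ? Yes.
Axiom (T2/T3): check pairwise unions and intersections of members of τ.
Counterexample for (T3): {76, 77, 80, 81} ∩ {77, 78, 79, 80, 81} = {77, 80, 81} ∉ τ. Therefore τ is NOT a topology.


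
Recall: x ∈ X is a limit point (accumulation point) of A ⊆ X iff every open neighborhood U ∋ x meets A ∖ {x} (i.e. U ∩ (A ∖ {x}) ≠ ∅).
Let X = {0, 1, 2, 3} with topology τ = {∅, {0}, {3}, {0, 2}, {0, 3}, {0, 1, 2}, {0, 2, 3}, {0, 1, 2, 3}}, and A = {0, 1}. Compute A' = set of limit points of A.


A' = {1, 2}

For each x ∈ X, list the open sets U ∈ τ with x ∈ U, then check whether U ∩ (A ∖ {x}) ≠ ∅ for every such U.
  x = 0: open {0} ∋ x has {0} ∩ (A ∖ {0}) = ∅, so x is NOT a limit point.
  x = 1: opens ∋ x are {0, 1, 2}, {0, 1, 2, 3}; each meets A ∖ {1}, so x IS a limit point.
  x = 2: opens ∋ x are {0, 2}, {0, 1, 2}, {0, 2, 3}, {0, 1, 2, 3}; each meets A ∖ {2}, so x IS a limit point.
  x = 3: open {3} ∋ x has {3} ∩ (A ∖ {3}) = ∅, so x is NOT a limit point.
Collecting: A' = {1, 2}.


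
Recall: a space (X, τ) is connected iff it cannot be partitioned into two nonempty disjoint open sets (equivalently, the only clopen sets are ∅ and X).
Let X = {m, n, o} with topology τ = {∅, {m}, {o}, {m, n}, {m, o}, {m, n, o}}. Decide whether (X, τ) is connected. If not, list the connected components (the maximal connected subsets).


(X, τ) is disconnected; components = [{o}, {m, n}].

Find clopen sets (U ∈ τ with X ∖ U ∈ τ):
  U = ∅, X ∖ U = {m, n, o} — both open, so U is clopen.
  U = {o}, X ∖ U = {m, n} — both open, so U is clopen.
  U = {m, n}, X ∖ U = {o} — both open, so U is clopen.
  U = {m, n, o}, X ∖ U = ∅ — both open, so U is clopen.
Nontrivial clopen(s) exist: e.g. {m, n}. So (X, τ) is disconnected.
Compute connected components by grouping points that agree on all clopens:
  component: {o}
  component: {m, n}


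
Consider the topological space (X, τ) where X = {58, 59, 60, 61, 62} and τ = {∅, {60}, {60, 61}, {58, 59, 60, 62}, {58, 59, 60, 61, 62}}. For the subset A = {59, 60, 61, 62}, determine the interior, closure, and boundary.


int(A) = {60, 61}, cl(A) = {58, 59, 60, 61, 62}, ∂A = {58, 59, 62}.

Closed sets in (X, τ) are complements of opens:
  closed(X, τ) = {∅, {61}, {58, 59, 62}, {58, 59, 61, 62}, {58, 59, 60, 61, 62}}.
int(A) = ⋃ {U ∈ τ : U ⊆ A}. Opens contained in A: ∅, {60}, {60, 61}.
Taking the union of these: int(A) = {60, 61}.
cl(A) = ⋂ {C closed : A ⊆ C}. Closed sets containing A: {58, 59, 60, 61, 62}.
Intersecting these: cl(A) = {58, 59, 60, 61, 62}.
∂A = cl(A) ∖ int(A) = {58, 59, 60, 61, 62} ∖ {60, 61} = {58, 59, 62}.


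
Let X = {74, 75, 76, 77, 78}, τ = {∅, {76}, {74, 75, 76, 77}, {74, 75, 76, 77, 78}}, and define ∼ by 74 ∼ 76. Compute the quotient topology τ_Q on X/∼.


X/∼ = {[74=76], [75], [77], [78]}; |τ_Q| = 3.

Equivalence classes: [74=76], [75], [77], [78].
Quotient map π: X → X/∼ sends 74 ↦ [74=76], 75 ↦ [75], 76 ↦ [74=76], 77 ↦ [77], 78 ↦ [78].
For each subset V ⊆ X/∼, compute π^{-1}(V) ⊆ X and check whether π^{-1}(V) ∈ τ. V is open in τ_Q iff π^{-1}(V) ∈ τ.
  V = {}: π^{-1}(V) = ∅ ∈ τ ✓.
  V = {[74=76]}: π^{-1}(V) = {74, 76} ∉ τ ✗.
  V = {[75]}: π^{-1}(V) = {75} ∉ τ ✗.
  V = {[74=76], [75]}: π^{-1}(V) = {74, 75, 76} ∉ τ ✗.
  V = {[77]}: π^{-1}(V) = {77} ∉ τ ✗.
  V = {[74=76], [77]}: π^{-1}(V) = {74, 76, 77} ∉ τ ✗.
  V = {[75], [77]}: π^{-1}(V) = {75, 77} ∉ τ ✗.
  V = {[74=76], [75], [77]}: π^{-1}(V) = {74, 75, 76, 77} ∈ τ ✓.
  V = {[78]}: π^{-1}(V) = {78} ∉ τ ✗.
  V = {[74=76], [78]}: π^{-1}(V) = {74, 76, 78} ∉ τ ✗.
  V = {[75], [78]}: π^{-1}(V) = {75, 78} ∉ τ ✗.
  V = {[74=76], [75], [78]}: π^{-1}(V) = {74, 75, 76, 78} ∉ τ ✗.
  V = {[77], [78]}: π^{-1}(V) = {77, 78} ∉ τ ✗.
  V = {[74=76], [77], [78]}: π^{-1}(V) = {74, 76, 77, 78} ∉ τ ✗.
  V = {[75], [77], [78]}: π^{-1}(V) = {75, 77, 78} ∉ τ ✗.
  V = {[74=76], [75], [77], [78]}: π^{-1}(V) = {74, 75, 76, 77, 78} ∈ τ ✓.
Open sets in the quotient: τ_Q = {{}, {[74=76], [75], [77]}, {[74=76], [75], [77], [78]}} (3 elements).


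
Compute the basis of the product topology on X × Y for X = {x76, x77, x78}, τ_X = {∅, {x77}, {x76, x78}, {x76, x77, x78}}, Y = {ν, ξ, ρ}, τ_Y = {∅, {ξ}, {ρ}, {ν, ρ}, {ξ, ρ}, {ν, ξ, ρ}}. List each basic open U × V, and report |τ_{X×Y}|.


Basis B = {∅ × ∅, {x77} × {ξ}, {x77} × {ρ}, {x76, x78} × {ξ}, {x76, x78} × {ρ}, {x77} × {ν, ρ}, {x77} × {ξ, ρ}, {x76, x77, x78} × {ξ}, {x76, x77, x78} × {ρ}, {x77} × {ν, ξ, ρ}, {x76, x78} × {ν, ρ}, {x76, x78} × {ξ, ρ}, {x76, x78} × {ν, ξ, ρ}, {x76, x77, x78} × {ν, ρ}, {x76, x77, x78} × {ξ, ρ}, {x76, x77, x78} × {ν, ξ, ρ}}; |τ_{X×Y}| = 36.

Enumerate products U × V with U ∈ τ_X, V ∈ τ_Y (deduplicated):
  ∅ × ∅ = {} (∅)
  {x77} × {ξ} = {(x77,ξ)}
  {x77} × {ρ} = {(x77,ρ)}
  {x76, x78} × {ξ} = {(x76,ξ), (x78,ξ)}
  {x76, x78} × {ρ} = {(x76,ρ), (x78,ρ)}
  {x77} × {ν, ρ} = {(x77,ν), (x77,ρ)}
  {x77} × {ξ, ρ} = {(x77,ξ), (x77,ρ)}
  {x76, x77, x78} × {ξ} = {(x76,ξ), (x77,ξ), (x78,ξ)}
  {x76, x77, x78} × {ρ} = {(x76,ρ), (x77,ρ), (x78,ρ)}
  {x77} × {ν, ξ, ρ} = {(x77,ν), (x77,ξ), (x77,ρ)}
  {x76, x78} × {ν, ρ} = {(x76,ν), (x76,ρ), (x78,ν), (x78,ρ)}
  {x76, x78} × {ξ, ρ} = {(x76,ξ), (x76,ρ), (x78,ξ), (x78,ρ)}
  {x76, x78} × {ν, ξ, ρ} = {(x76,ν), (x76,ξ), (x76,ρ), (x78,ν), (x78,ξ), (x78,ρ)}
  {x76, x77, x78} × {ν, ρ} = {(x76,ν), (x76,ρ), (x77,ν), (x77,ρ), (x78,ν), (x78,ρ)}
  {x76, x77, x78} × {ξ, ρ} = {(x76,ξ), (x76,ρ), (x77,ξ), (x77,ρ), (x78,ξ), (x78,ρ)}
  {x76, x77, x78} × {ν, ξ, ρ} = {(x76,ν), (x76,ξ), (x76,ρ), (x77,ν), (x77,ξ), (x77,ρ), (x78,ν), (x78,ξ), (x78,ρ)}
These 16 distinct sets form the basis B.
Close under arbitrary unions to get τ_{X×Y}; counting gives |τ_{X×Y}| = 36.


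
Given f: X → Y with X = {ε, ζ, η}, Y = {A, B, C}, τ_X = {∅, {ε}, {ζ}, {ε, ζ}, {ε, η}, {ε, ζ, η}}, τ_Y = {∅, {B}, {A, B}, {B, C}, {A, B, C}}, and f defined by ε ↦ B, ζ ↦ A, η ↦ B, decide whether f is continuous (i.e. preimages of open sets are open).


f IS continuous.

Compute f^{-1}(U) for each U ∈ τ_Y:
  U = ∅: f^{-1}(U) = ∅ ∈ τ_X ✓.
  U = {B}: f^{-1}(U) = {ε, η} ∈ τ_X ✓.
  U = {A, B}: f^{-1}(U) = {ε, ζ, η} ∈ τ_X ✓.
  U = {B, C}: f^{-1}(U) = {ε, η} ∈ τ_X ✓.
  U = {A, B, C}: f^{-1}(U) = {ε, ζ, η} ∈ τ_X ✓.
Every preimage lies in τ_X, so f IS continuous.


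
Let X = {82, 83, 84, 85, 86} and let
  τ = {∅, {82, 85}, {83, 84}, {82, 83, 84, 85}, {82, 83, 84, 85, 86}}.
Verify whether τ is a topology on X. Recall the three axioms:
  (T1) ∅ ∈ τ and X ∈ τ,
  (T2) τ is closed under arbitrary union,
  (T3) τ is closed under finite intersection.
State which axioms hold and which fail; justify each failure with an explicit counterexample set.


τ IS a topology on X.

Axiom (T1): ∅ ∈ τ? Yes; X ∈ τ? Yes.
Axiom (T2/T3): check pairwise unions and intersections of members of τ.
All pairwise intersections and unions checked — each lies in τ. Therefore τ satisfies (T1), (T2), (T3): it IS a topology on X.


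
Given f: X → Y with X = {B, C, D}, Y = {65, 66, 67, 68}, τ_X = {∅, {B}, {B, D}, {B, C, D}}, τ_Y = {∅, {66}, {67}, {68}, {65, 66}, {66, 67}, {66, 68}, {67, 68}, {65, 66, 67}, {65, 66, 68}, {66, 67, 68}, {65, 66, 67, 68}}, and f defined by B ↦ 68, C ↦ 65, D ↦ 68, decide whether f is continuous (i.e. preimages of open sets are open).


f is NOT continuous.

Compute f^{-1}(U) for each U ∈ τ_Y:
  U = ∅: f^{-1}(U) = ∅ ∈ τ_X ✓.
  U = {66}: f^{-1}(U) = ∅ ∈ τ_X ✓.
  U = {67}: f^{-1}(U) = ∅ ∈ τ_X ✓.
  U = {68}: f^{-1}(U) = {B, D} ∈ τ_X ✓.
  U = {65, 66}: f^{-1}(U) = {C} ∉ τ_X ✗.
  U = {66, 67}: f^{-1}(U) = ∅ ∈ τ_X ✓.
  U = {66, 68}: f^{-1}(U) = {B, D} ∈ τ_X ✓.
  U = {67, 68}: f^{-1}(U) = {B, D} ∈ τ_X ✓.
  U = {65, 66, 67}: f^{-1}(U) = {C} ∉ τ_X ✗.
  U = {65, 66, 68}: f^{-1}(U) = {B, C, D} ∈ τ_X ✓.
  U = {66, 67, 68}: f^{-1}(U) = {B, D} ∈ τ_X ✓.
  U = {65, 66, 67, 68}: f^{-1}(U) = {B, C, D} ∈ τ_X ✓.
Found U = {65, 66} with f^{-1}(U) = {C} not in τ_X. Therefore f is NOT continuous.


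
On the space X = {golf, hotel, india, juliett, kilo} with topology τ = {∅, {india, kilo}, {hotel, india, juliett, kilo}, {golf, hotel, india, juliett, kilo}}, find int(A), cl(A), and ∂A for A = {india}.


int(A) = ∅, cl(A) = {golf, hotel, india, juliett, kilo}, ∂A = {golf, hotel, india, juliett, kilo}.

Closed sets in (X, τ) are complements of opens:
  closed(X, τ) = {∅, {golf}, {golf, hotel, juliett}, {golf, hotel, india, juliett, kilo}}.
int(A) = ⋃ {U ∈ τ : U ⊆ A}. Opens contained in A: ∅.
Taking the union of these: int(A) = ∅.
cl(A) = ⋂ {C closed : A ⊆ C}. Closed sets containing A: {golf, hotel, india, juliett, kilo}.
Intersecting these: cl(A) = {golf, hotel, india, juliett, kilo}.
∂A = cl(A) ∖ int(A) = {golf, hotel, india, juliett, kilo} ∖ ∅ = {golf, hotel, india, juliett, kilo}.


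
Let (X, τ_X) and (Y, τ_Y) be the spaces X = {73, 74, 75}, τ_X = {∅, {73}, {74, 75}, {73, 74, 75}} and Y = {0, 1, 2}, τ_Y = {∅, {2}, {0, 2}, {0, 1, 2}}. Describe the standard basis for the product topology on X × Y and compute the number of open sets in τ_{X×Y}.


Basis B = {∅ × ∅, {73} × {2}, {73} × {0, 2}, {74, 75} × {2}, {73} × {0, 1, 2}, {73, 74, 75} × {2}, {74, 75} × {0, 2}, {73, 74, 75} × {0, 2}, {74, 75} × {0, 1, 2}, {73, 74, 75} × {0, 1, 2}}; |τ_{X×Y}| = 16.

Enumerate products U × V with U ∈ τ_X, V ∈ τ_Y (deduplicated):
  ∅ × ∅ = {} (∅)
  {73} × {2} = {(73,2)}
  {73} × {0, 2} = {(73,0), (73,2)}
  {74, 75} × {2} = {(74,2), (75,2)}
  {73} × {0, 1, 2} = {(73,0), (73,1), (73,2)}
  {73, 74, 75} × {2} = {(73,2), (74,2), (75,2)}
  {74, 75} × {0, 2} = {(74,0), (74,2), (75,0), (75,2)}
  {73, 74, 75} × {0, 2} = {(73,0), (73,2), (74,0), (74,2), (75,0), (75,2)}
  {74, 75} × {0, 1, 2} = {(74,0), (74,1), (74,2), (75,0), (75,1), (75,2)}
  {73, 74, 75} × {0, 1, 2} = {(73,0), (73,1), (73,2), (74,0), (74,1), (74,2), (75,0), (75,1), (75,2)}
These 10 distinct sets form the basis B.
Close under arbitrary unions to get τ_{X×Y}; counting gives |τ_{X×Y}| = 16.


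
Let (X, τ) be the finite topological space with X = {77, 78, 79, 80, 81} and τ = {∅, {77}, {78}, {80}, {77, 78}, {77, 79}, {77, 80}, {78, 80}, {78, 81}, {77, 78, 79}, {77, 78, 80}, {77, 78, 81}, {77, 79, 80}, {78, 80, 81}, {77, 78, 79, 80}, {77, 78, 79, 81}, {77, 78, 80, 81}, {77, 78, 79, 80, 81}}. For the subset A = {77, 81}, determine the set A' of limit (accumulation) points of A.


A' = {79}

For each x ∈ X, list the open sets U ∈ τ with x ∈ U, then check whether U ∩ (A ∖ {x}) ≠ ∅ for every such U.
  x = 77: open {77} ∋ x has {77} ∩ (A ∖ {77}) = ∅, so x is NOT a limit point.
  x = 78: open {78} ∋ x has {78} ∩ (A ∖ {78}) = ∅, so x is NOT a limit point.
  x = 79: opens ∋ x are {77, 79}, {77, 78, 79}, {77, 79, 80}, {77, 78, 79, 80}, {77, 78, 79, 81}, {77, 78, 79, 80, 81}; each meets A ∖ {79}, so x IS a limit point.
  x = 80: open {80} ∋ x has {80} ∩ (A ∖ {80}) = ∅, so x is NOT a limit point.
  x = 81: open {78, 81} ∋ x has {78, 81} ∩ (A ∖ {81}) = ∅, so x is NOT a limit point.
Collecting: A' = {79}.


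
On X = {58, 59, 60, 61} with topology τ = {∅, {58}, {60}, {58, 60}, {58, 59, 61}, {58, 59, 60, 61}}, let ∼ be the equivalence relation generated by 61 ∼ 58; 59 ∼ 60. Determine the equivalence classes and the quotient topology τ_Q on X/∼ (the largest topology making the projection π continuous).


X/∼ = {[58=61], [59=60]}; |τ_Q| = 2.

Equivalence classes: [58=61], [59=60].
Quotient map π: X → X/∼ sends 58 ↦ [58=61], 59 ↦ [59=60], 60 ↦ [59=60], 61 ↦ [58=61].
For each subset V ⊆ X/∼, compute π^{-1}(V) ⊆ X and check whether π^{-1}(V) ∈ τ. V is open in τ_Q iff π^{-1}(V) ∈ τ.
  V = {}: π^{-1}(V) = ∅ ∈ τ ✓.
  V = {[58=61]}: π^{-1}(V) = {58, 61} ∉ τ ✗.
  V = {[59=60]}: π^{-1}(V) = {59, 60} ∉ τ ✗.
  V = {[58=61], [59=60]}: π^{-1}(V) = {58, 59, 60, 61} ∈ τ ✓.
Open sets in the quotient: τ_Q = {{}, {[58=61], [59=60]}} (2 elements).


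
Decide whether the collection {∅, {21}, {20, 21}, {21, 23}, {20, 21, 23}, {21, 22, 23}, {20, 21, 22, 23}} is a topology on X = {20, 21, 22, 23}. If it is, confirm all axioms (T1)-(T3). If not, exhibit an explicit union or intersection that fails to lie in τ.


τ IS a topology on X.

Axiom (T1): ∅ ∈ τ? Yes; X ∈ τ? Yes.
Axiom (T2/T3): check pairwise unions and intersections of members of τ.
All pairwise intersections and unions checked — each lies in τ. Therefore τ satisfies (T1), (T2), (T3): it IS a topology on X.


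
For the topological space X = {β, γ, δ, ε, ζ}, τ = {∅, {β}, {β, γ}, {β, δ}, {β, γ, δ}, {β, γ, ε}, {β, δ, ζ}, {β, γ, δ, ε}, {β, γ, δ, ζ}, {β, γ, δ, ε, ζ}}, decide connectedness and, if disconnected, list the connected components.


(X, τ) is connected.

Find clopen sets (U ∈ τ with X ∖ U ∈ τ):
  U = ∅, X ∖ U = {β, γ, δ, ε, ζ} — both open, so U is clopen.
  U = {β, γ, δ, ε, ζ}, X ∖ U = ∅ — both open, so U is clopen.
Only trivial clopens (∅ and X) exist, so (X, τ) is connected.
Compute connected components by grouping points that agree on all clopens:
  component: {β, γ, δ, ε, ζ}


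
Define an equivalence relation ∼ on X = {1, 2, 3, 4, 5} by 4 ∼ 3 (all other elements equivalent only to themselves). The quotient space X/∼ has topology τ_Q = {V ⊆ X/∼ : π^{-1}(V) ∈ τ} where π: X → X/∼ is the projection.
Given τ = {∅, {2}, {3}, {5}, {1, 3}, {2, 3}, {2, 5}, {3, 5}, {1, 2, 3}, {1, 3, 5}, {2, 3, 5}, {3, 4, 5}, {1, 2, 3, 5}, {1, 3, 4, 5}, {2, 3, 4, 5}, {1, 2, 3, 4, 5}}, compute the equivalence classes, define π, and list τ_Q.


X/∼ = {[1], [2], [3=4], [5]}; |τ_Q| = 8.

Equivalence classes: [1], [2], [3=4], [5].
Quotient map π: X → X/∼ sends 1 ↦ [1], 2 ↦ [2], 3 ↦ [3=4], 4 ↦ [3=4], 5 ↦ [5].
For each subset V ⊆ X/∼, compute π^{-1}(V) ⊆ X and check whether π^{-1}(V) ∈ τ. V is open in τ_Q iff π^{-1}(V) ∈ τ.
  V = {}: π^{-1}(V) = ∅ ∈ τ ✓.
  V = {[1]}: π^{-1}(V) = {1} ∉ τ ✗.
  V = {[2]}: π^{-1}(V) = {2} ∈ τ ✓.
  V = {[1], [2]}: π^{-1}(V) = {1, 2} ∉ τ ✗.
  V = {[3=4]}: π^{-1}(V) = {3, 4} ∉ τ ✗.
  V = {[1], [3=4]}: π^{-1}(V) = {1, 3, 4} ∉ τ ✗.
  V = {[2], [3=4]}: π^{-1}(V) = {2, 3, 4} ∉ τ ✗.
  V = {[1], [2], [3=4]}: π^{-1}(V) = {1, 2, 3, 4} ∉ τ ✗.
  V = {[5]}: π^{-1}(V) = {5} ∈ τ ✓.
  V = {[1], [5]}: π^{-1}(V) = {1, 5} ∉ τ ✗.
  V = {[2], [5]}: π^{-1}(V) = {2, 5} ∈ τ ✓.
  V = {[1], [2], [5]}: π^{-1}(V) = {1, 2, 5} ∉ τ ✗.
  V = {[3=4], [5]}: π^{-1}(V) = {3, 4, 5} ∈ τ ✓.
  V = {[1], [3=4], [5]}: π^{-1}(V) = {1, 3, 4, 5} ∈ τ ✓.
  V = {[2], [3=4], [5]}: π^{-1}(V) = {2, 3, 4, 5} ∈ τ ✓.
  V = {[1], [2], [3=4], [5]}: π^{-1}(V) = {1, 2, 3, 4, 5} ∈ τ ✓.
Open sets in the quotient: τ_Q = {{}, {[2]}, {[5]}, {[2], [5]}, {[3=4], [5]}, {[1], [3=4], [5]}, {[2], [3=4], [5]}, {[1], [2], [3=4], [5]}} (8 elements).


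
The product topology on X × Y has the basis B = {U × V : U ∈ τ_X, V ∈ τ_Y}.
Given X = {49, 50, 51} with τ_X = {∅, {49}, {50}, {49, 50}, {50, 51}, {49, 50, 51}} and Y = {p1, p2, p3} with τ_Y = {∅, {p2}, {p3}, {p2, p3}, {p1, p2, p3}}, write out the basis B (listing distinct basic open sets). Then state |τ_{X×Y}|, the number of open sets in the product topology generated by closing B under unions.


Basis B = {∅ × ∅, {49} × {p2}, {49} × {p3}, {50} × {p2}, {50} × {p3}, {49} × {p2, p3}, {49, 50} × {p2}, {49, 50} × {p3}, {50} × {p2, p3}, {50, 51} × {p2}, {50, 51} × {p3}, {49} × {p1, p2, p3}, {49, 50, 51} × {p2}, {49, 50, 51} × {p3}, {50} × {p1, p2, p3}, {49, 50} × {p2, p3}, {50, 51} × {p2, p3}, {49, 50} × {p1, p2, p3}, {49, 50, 51} × {p2, p3}, {50, 51} × {p1, p2, p3}, {49, 50, 51} × {p1, p2, p3}}; |τ_{X×Y}| = 70.

Enumerate products U × V with U ∈ τ_X, V ∈ τ_Y (deduplicated):
  ∅ × ∅ = {} (∅)
  {49} × {p2} = {(49,p2)}
  {49} × {p3} = {(49,p3)}
  {50} × {p2} = {(50,p2)}
  {50} × {p3} = {(50,p3)}
  {49} × {p2, p3} = {(49,p2), (49,p3)}
  {49, 50} × {p2} = {(49,p2), (50,p2)}
  {49, 50} × {p3} = {(49,p3), (50,p3)}
  {50} × {p2, p3} = {(50,p2), (50,p3)}
  {50, 51} × {p2} = {(50,p2), (51,p2)}
  {50, 51} × {p3} = {(50,p3), (51,p3)}
  {49} × {p1, p2, p3} = {(49,p1), (49,p2), (49,p3)}
  {49, 50, 51} × {p2} = {(49,p2), (50,p2), (51,p2)}
  {49, 50, 51} × {p3} = {(49,p3), (50,p3), (51,p3)}
  {50} × {p1, p2, p3} = {(50,p1), (50,p2), (50,p3)}
  {49, 50} × {p2, p3} = {(49,p2), (49,p3), (50,p2), (50,p3)}
  {50, 51} × {p2, p3} = {(50,p2), (50,p3), (51,p2), (51,p3)}
  {49, 50} × {p1, p2, p3} = {(49,p1), (49,p2), (49,p3), (50,p1), (50,p2), (50,p3)}
  {49, 50, 51} × {p2, p3} = {(49,p2), (49,p3), (50,p2), (50,p3), (51,p2), (51,p3)}
  {50, 51} × {p1, p2, p3} = {(50,p1), (50,p2), (50,p3), (51,p1), (51,p2), (51,p3)}
  {49, 50, 51} × {p1, p2, p3} = {(49,p1), (49,p2), (49,p3), (50,p1), (50,p2), (50,p3), (51,p1), (51,p2), (51,p3)}
These 21 distinct sets form the basis B.
Close under arbitrary unions to get τ_{X×Y}; counting gives |τ_{X×Y}| = 70.


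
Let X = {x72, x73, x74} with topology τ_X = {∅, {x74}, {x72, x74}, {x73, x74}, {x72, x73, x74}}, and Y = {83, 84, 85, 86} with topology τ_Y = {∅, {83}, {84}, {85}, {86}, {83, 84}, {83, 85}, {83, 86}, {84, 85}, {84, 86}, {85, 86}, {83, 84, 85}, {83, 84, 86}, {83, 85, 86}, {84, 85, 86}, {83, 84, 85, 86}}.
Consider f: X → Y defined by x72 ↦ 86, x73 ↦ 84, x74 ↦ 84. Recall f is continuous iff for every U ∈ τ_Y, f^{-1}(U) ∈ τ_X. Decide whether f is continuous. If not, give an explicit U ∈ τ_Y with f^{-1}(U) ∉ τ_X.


f is NOT continuous.

Compute f^{-1}(U) for each U ∈ τ_Y:
  U = ∅: f^{-1}(U) = ∅ ∈ τ_X ✓.
  U = {83}: f^{-1}(U) = ∅ ∈ τ_X ✓.
  U = {84}: f^{-1}(U) = {x73, x74} ∈ τ_X ✓.
  U = {85}: f^{-1}(U) = ∅ ∈ τ_X ✓.
  U = {86}: f^{-1}(U) = {x72} ∉ τ_X ✗.
  U = {83, 84}: f^{-1}(U) = {x73, x74} ∈ τ_X ✓.
  U = {83, 85}: f^{-1}(U) = ∅ ∈ τ_X ✓.
  U = {83, 86}: f^{-1}(U) = {x72} ∉ τ_X ✗.
  U = {84, 85}: f^{-1}(U) = {x73, x74} ∈ τ_X ✓.
  U = {84, 86}: f^{-1}(U) = {x72, x73, x74} ∈ τ_X ✓.
  U = {85, 86}: f^{-1}(U) = {x72} ∉ τ_X ✗.
  U = {83, 84, 85}: f^{-1}(U) = {x73, x74} ∈ τ_X ✓.
  U = {83, 84, 86}: f^{-1}(U) = {x72, x73, x74} ∈ τ_X ✓.
  U = {83, 85, 86}: f^{-1}(U) = {x72} ∉ τ_X ✗.
  U = {84, 85, 86}: f^{-1}(U) = {x72, x73, x74} ∈ τ_X ✓.
  U = {83, 84, 85, 86}: f^{-1}(U) = {x72, x73, x74} ∈ τ_X ✓.
Found U = {86} with f^{-1}(U) = {x72} not in τ_X. Therefore f is NOT continuous.


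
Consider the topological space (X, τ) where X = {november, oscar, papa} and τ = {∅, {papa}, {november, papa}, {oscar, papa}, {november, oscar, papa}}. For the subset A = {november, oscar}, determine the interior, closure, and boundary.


int(A) = ∅, cl(A) = {november, oscar}, ∂A = {november, oscar}.

Closed sets in (X, τ) are complements of opens:
  closed(X, τ) = {∅, {november}, {oscar}, {november, oscar}, {november, oscar, papa}}.
int(A) = ⋃ {U ∈ τ : U ⊆ A}. Opens contained in A: ∅.
Taking the union of these: int(A) = ∅.
cl(A) = ⋂ {C closed : A ⊆ C}. Closed sets containing A: {november, oscar}, {november, oscar, papa}.
Intersecting these: cl(A) = {november, oscar}.
∂A = cl(A) ∖ int(A) = {november, oscar} ∖ ∅ = {november, oscar}.


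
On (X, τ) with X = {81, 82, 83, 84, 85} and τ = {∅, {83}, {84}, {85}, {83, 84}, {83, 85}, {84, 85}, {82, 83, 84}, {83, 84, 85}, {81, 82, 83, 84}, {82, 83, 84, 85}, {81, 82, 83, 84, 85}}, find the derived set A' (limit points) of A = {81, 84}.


A' = {81, 82}

For each x ∈ X, list the open sets U ∈ τ with x ∈ U, then check whether U ∩ (A ∖ {x}) ≠ ∅ for every such U.
  x = 81: opens ∋ x are {81, 82, 83, 84}, {81, 82, 83, 84, 85}; each meets A ∖ {81}, so x IS a limit point.
  x = 82: opens ∋ x are {82, 83, 84}, {81, 82, 83, 84}, {82, 83, 84, 85}, {81, 82, 83, 84, 85}; each meets A ∖ {82}, so x IS a limit point.
  x = 83: open {83} ∋ x has {83} ∩ (A ∖ {83}) = ∅, so x is NOT a limit point.
  x = 84: open {84} ∋ x has {84} ∩ (A ∖ {84}) = ∅, so x is NOT a limit point.
  x = 85: open {85} ∋ x has {85} ∩ (A ∖ {85}) = ∅, so x is NOT a limit point.
Collecting: A' = {81, 82}.
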